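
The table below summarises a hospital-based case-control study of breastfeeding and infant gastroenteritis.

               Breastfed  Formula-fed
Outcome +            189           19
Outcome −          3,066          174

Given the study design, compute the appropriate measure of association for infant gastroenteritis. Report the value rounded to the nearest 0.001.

Reading the table with exposure as columns: a = 189 (Breastfed, case), b = 3066 (Breastfed, non-case), c = 19 (Formula-fed, case), d = 174.
This is a hospital-based case-control study: participants were sampled on outcome status, so risks in the source population cannot be estimated directly — relative risk is not valid here. The odds ratio is the appropriate measure.
OR = (a·d)/(b·c) = (189 × 174) / (3066 × 19) = 32886 / 58254 = 0.56453

0.565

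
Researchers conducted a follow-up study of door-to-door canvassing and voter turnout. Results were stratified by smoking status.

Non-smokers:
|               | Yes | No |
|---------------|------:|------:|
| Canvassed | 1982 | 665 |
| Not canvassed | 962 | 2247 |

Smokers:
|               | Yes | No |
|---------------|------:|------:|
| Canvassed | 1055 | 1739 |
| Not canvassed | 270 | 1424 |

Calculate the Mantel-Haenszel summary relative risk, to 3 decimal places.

RR_MH = Σ(aᵢ·n₀ᵢ/nᵢ) / Σ(cᵢ·n₁ᵢ/nᵢ), with n₁ᵢ = aᵢ+bᵢ (exposed), n₀ᵢ = cᵢ+dᵢ (unexposed), nᵢ = n₁ᵢ+n₀ᵢ.
Stratum 1 (Non-smokers): n₁ = 2647, n₀ = 3209, n = 5856; a·n₀/n = 1982·3209/5856 = 1086.1062; c·n₁/n = 962·2647/5856 = 434.8385
Stratum 2 (Smokers): n₁ = 2794, n₀ = 1694, n = 4488; a·n₀/n = 1055·1694/4488 = 398.2108; c·n₁/n = 270·2794/4488 = 168.0882
RR_MH = (1086.1062 + 398.2108) / (434.8385 + 168.0882) = 1484.3170 / 602.9267 = 2.46185

2.462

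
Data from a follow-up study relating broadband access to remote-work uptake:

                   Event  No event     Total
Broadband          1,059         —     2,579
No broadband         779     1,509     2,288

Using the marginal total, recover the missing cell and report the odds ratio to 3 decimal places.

1.350

The missing cell is in the exposed row: 2579 − 1059 = 1520.
So a = 1059, b = 1520, c = 779, d = 1509.
OR = (a·d)/(b·c) = (1059 × 1509) / (1520 × 779) = 1598031 / 1184080 = 1.34960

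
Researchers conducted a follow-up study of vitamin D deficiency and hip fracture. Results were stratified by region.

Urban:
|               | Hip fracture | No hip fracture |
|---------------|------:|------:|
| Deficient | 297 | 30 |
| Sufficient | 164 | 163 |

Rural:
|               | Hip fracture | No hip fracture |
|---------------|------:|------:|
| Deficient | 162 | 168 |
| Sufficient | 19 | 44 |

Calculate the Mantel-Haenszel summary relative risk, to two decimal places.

RR_MH = Σ(aᵢ·n₀ᵢ/nᵢ) / Σ(cᵢ·n₁ᵢ/nᵢ), with n₁ᵢ = aᵢ+bᵢ (exposed), n₀ᵢ = cᵢ+dᵢ (unexposed), nᵢ = n₁ᵢ+n₀ᵢ.
Stratum 1 (Urban): n₁ = 327, n₀ = 327, n = 654; a·n₀/n = 297·327/654 = 148.5000; c·n₁/n = 164·327/654 = 82.0000
Stratum 2 (Rural): n₁ = 330, n₀ = 63, n = 393; a·n₀/n = 162·63/393 = 25.9695; c·n₁/n = 19·330/393 = 15.9542
RR_MH = (148.5000 + 25.9695) / (82.0000 + 15.9542) = 174.4695 / 97.9542 = 1.78113

1.78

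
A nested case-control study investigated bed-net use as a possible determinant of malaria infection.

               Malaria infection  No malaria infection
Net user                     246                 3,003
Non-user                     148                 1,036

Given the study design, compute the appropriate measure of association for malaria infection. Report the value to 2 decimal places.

0.57

Cells: a = 246, b = 3003, c = 148, d = 1036.
This is a nested case-control study: participants were sampled on outcome status, so risks in the source population cannot be estimated directly — relative risk is not valid here. The odds ratio is the appropriate measure.
OR = (a·d)/(b·c) = (246 × 1036) / (3003 × 148) = 254856 / 444444 = 0.57343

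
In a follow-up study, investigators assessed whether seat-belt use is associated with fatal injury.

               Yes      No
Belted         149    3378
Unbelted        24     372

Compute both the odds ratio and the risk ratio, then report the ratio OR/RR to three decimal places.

0.981

Cells: a = 149, b = 3378, c = 24, d = 372.
OR = (149·372)/(3378·24) = 55428/81072 = 0.68369
Risk in exposed = 149/3527 = 0.04225; risk in unexposed = 24/396 = 0.06061; RR = 0.69705
OR/RR = 0.68369 / 0.69705 = 0.98083
The outcome is rare in both groups, so OR ≈ RR (ratio near 1).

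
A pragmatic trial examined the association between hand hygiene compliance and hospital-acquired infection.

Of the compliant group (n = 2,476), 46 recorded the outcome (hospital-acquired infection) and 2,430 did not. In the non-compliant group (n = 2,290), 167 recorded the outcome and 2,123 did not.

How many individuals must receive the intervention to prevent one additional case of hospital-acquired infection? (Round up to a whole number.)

Risk in treated group = 46/2476 = 0.01858; risk in control = 167/2290 = 0.07293.
Absolute risk reduction = 0.07293 − 0.01858 = 0.05435
NNT = 1 / ARR = 1 / 0.05435 = 18.400 → round up → 19

19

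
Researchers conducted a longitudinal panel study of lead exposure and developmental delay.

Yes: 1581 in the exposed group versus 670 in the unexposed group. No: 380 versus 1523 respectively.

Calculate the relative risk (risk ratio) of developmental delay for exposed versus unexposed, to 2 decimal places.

2.64

From the description: a = 1581, b = 380, c = 670, d = 1523.
Risk in exposed = 1581/1961 = 0.80622; risk in unexposed = 670/2193 = 0.30552.
RR = 0.80622 / 0.30552 = 2.63887
The risk among the exposed is 2.64 times that among the unexposed.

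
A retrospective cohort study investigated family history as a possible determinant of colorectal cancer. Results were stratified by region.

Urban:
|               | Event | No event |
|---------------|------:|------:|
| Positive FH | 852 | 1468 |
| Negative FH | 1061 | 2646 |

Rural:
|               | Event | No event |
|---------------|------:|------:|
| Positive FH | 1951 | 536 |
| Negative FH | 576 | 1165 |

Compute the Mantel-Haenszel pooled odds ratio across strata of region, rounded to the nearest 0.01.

OR_MH = Σ(aᵢdᵢ/nᵢ) / Σ(bᵢcᵢ/nᵢ), where nᵢ is the stratum total.
Stratum 1 (Urban): n = 6027; a·d/n = 852·2646/6027 = 374.0488; b·c/n = 1468·1061/6027 = 258.4284
Stratum 2 (Rural): n = 4228; a·d/n = 1951·1165/4228 = 537.5863; b·c/n = 536·576/4228 = 73.0218
OR_MH = (374.0488 + 537.5863) / (258.4284 + 73.0218) = 911.6351 / 331.4502 = 2.75044

2.75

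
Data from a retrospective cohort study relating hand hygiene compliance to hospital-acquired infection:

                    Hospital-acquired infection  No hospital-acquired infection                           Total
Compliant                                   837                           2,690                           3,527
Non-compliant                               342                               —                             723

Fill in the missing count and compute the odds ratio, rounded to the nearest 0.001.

0.347

The missing cell is in the unexposed row: 723 − 342 = 381.
So a = 837, b = 2690, c = 342, d = 381.
OR = (a·d)/(b·c) = (837 × 381) / (2690 × 342) = 318897 / 919980 = 0.34663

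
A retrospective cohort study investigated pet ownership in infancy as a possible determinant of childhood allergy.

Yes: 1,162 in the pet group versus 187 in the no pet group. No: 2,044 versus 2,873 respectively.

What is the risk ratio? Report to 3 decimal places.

5.931

From the description: a = 1162, b = 2044, c = 187, d = 2873.
Risk in exposed = 1162/3206 = 0.36245; risk in unexposed = 187/3060 = 0.06111.
RR = 0.36245 / 0.06111 = 5.93092
The risk among the exposed is 5.93 times that among the unexposed.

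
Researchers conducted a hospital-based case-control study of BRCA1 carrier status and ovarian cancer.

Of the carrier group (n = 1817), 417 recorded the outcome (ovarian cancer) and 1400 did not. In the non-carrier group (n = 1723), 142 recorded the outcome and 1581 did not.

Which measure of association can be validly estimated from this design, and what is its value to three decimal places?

From the description: a = 417, b = 1400, c = 142, d = 1581.
This is a hospital-based case-control study: participants were sampled on outcome status, so risks in the source population cannot be estimated directly — relative risk is not valid here. The odds ratio is the appropriate measure.
OR = (a·d)/(b·c) = (417 × 1581) / (1400 × 142) = 659277 / 198800 = 3.31628

3.316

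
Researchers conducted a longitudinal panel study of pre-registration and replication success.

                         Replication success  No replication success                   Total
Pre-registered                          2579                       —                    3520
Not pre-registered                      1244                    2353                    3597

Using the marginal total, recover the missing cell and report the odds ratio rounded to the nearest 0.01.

The missing cell is in the exposed row: 3520 − 2579 = 941.
So a = 2579, b = 941, c = 1244, d = 2353.
OR = (a·d)/(b·c) = (2579 × 2353) / (941 × 1244) = 6068387 / 1170604 = 5.18398

5.18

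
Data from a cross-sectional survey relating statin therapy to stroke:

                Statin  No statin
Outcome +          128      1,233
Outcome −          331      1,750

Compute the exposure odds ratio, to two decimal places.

Reading the table with exposure as columns: a = 128 (Statin, case), b = 331 (Statin, non-case), c = 1233 (No statin, case), d = 1750.
OR = (a·d)/(b·c) = (128 × 1750) / (331 × 1233) = 224000 / 408123 = 0.54885
Exposure is associated with lower odds of stroke (OR = 0.55 < 1).

0.55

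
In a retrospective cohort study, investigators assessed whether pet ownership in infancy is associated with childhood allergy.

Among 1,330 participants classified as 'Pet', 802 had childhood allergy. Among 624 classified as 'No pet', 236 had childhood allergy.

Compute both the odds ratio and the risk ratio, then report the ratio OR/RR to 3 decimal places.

From the description: a = 802, b = 528, c = 236, d = 388.
OR = (802·388)/(528·236) = 311176/124608 = 2.49724
Risk in exposed = 802/1330 = 0.60301; risk in unexposed = 236/624 = 0.37821; RR = 1.59439
OR/RR = 2.49724 / 1.59439 = 1.56626
The outcome is not rare, so the OR lies further from 1 than the RR.

1.566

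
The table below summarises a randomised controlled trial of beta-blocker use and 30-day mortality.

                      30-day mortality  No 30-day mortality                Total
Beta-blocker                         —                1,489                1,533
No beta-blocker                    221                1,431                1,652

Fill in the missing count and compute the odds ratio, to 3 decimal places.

0.191

The missing cell is in the exposed row: 1533 − 1489 = 44.
So a = 44, b = 1489, c = 221, d = 1431.
OR = (a·d)/(b·c) = (44 × 1431) / (1489 × 221) = 62964 / 329069 = 0.19134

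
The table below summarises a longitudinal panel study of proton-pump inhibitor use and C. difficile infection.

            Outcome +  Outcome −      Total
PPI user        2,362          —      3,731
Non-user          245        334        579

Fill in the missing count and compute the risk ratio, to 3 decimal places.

The missing cell is in the exposed row: 3731 − 2362 = 1369.
So a = 2362, b = 1369, c = 245, d = 334.
RR = [a/(a+b)] / [c/(c+d)] = (2362/3731) / (245/579) = 0.63307/0.42314 = 1.49612

1.496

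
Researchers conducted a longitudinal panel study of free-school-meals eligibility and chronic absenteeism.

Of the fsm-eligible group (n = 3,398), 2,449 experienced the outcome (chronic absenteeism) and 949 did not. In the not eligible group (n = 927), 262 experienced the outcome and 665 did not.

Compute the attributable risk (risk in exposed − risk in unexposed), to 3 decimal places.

From the description: a = 2449, b = 949, c = 262, d = 665.
Risk in exposed = 2449/3398 = 0.720718; risk in unexposed = 262/927 = 0.282632.
Risk difference = 0.720718 − 0.282632 = 0.438086

0.438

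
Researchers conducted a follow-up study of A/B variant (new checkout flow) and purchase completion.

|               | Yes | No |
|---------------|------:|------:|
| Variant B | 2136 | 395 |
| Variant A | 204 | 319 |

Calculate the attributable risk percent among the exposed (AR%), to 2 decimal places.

53.78

Cells: a = 2136, b = 395, c = 204, d = 319.
Risk in exposed = 2136/2531 = 0.84394; risk in unexposed = 204/523 = 0.39006.
RR = 0.84394/0.39006 = 2.16362
AR% = (RR − 1)/RR × 100 = (2.16362 − 1)/2.16362 × 100 = 53.7811%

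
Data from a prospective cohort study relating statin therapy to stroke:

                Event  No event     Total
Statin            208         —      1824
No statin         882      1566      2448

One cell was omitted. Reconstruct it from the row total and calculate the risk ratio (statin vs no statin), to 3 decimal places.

0.317

The missing cell is in the exposed row: 1824 − 208 = 1616.
So a = 208, b = 1616, c = 882, d = 1566.
RR = [a/(a+b)] / [c/(c+d)] = (208/1824) / (882/2448) = 0.11404/0.36029 = 0.31651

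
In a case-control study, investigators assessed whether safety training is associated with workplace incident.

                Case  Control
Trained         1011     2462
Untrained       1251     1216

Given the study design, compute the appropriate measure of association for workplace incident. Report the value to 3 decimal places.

Cells: a = 1011, b = 2462, c = 1251, d = 1216.
This is a case-control study: participants were sampled on outcome status, so risks in the source population cannot be estimated directly — relative risk is not valid here. The odds ratio is the appropriate measure.
OR = (a·d)/(b·c) = (1011 × 1216) / (2462 × 1251) = 1229376 / 3079962 = 0.39915

0.399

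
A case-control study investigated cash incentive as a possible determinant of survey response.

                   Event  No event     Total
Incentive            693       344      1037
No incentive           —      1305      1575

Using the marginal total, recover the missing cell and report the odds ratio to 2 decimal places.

9.74

The missing cell is in the unexposed row: 1575 − 1305 = 270.
So a = 693, b = 344, c = 270, d = 1305.
OR = (a·d)/(b·c) = (693 × 1305) / (344 × 270) = 904365 / 92880 = 9.73692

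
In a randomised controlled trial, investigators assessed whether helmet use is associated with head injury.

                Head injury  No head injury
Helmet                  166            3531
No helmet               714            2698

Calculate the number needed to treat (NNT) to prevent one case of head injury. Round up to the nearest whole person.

7

Risk in treated group = 166/3697 = 0.04490; risk in control = 714/3412 = 0.20926.
Absolute risk reduction = 0.20926 − 0.04490 = 0.16436
NNT = 1 / ARR = 1 / 0.16436 = 6.084 → round up → 7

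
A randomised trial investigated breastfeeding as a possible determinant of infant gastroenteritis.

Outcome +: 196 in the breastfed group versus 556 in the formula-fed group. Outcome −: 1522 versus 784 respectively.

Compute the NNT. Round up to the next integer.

4

Risk in treated group = 196/1718 = 0.11409; risk in control = 556/1340 = 0.41493.
Absolute risk reduction = 0.41493 − 0.11409 = 0.30084
NNT = 1 / ARR = 1 / 0.30084 = 3.324 → round up → 4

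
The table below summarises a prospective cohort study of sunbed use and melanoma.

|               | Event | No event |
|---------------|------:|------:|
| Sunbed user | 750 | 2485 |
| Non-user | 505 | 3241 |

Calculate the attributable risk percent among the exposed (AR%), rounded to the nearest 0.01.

Cells: a = 750, b = 2485, c = 505, d = 3241.
Risk in exposed = 750/3235 = 0.23184; risk in unexposed = 505/3746 = 0.13481.
RR = 0.23184/0.13481 = 1.71974
AR% = (RR − 1)/RR × 100 = (1.71974 − 1)/1.71974 × 100 = 41.8518%

41.85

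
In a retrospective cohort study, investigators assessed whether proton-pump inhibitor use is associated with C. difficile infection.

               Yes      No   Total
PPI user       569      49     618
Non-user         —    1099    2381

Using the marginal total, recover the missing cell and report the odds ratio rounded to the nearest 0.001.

9.955

The missing cell is in the unexposed row: 2381 − 1099 = 1282.
So a = 569, b = 49, c = 1282, d = 1099.
OR = (a·d)/(b·c) = (569 × 1099) / (49 × 1282) = 625331 / 62818 = 9.95465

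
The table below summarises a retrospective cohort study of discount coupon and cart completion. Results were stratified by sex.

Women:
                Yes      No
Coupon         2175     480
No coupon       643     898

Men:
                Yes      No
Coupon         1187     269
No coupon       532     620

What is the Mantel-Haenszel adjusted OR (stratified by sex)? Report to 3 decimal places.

5.822

OR_MH = Σ(aᵢdᵢ/nᵢ) / Σ(bᵢcᵢ/nᵢ), where nᵢ is the stratum total.
Stratum 1 (Women): n = 4196; a·d/n = 2175·898/4196 = 465.4790; b·c/n = 480·643/4196 = 73.5558
Stratum 2 (Men): n = 2608; a·d/n = 1187·620/2608 = 282.1856; b·c/n = 269·532/2608 = 54.8727
OR_MH = (465.4790 + 282.1856) / (73.5558 + 54.8727) = 747.6646 / 128.4285 = 5.82164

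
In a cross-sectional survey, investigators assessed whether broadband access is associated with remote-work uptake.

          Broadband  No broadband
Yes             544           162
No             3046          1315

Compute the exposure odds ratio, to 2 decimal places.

1.45

Reading the table with exposure as columns: a = 544 (Broadband, case), b = 3046 (Broadband, non-case), c = 162 (No broadband, case), d = 1315.
OR = (a·d)/(b·c) = (544 × 1315) / (3046 × 162) = 715360 / 493452 = 1.44971
The odds of remote-work uptake are about 1.45 times as high in the broadband group.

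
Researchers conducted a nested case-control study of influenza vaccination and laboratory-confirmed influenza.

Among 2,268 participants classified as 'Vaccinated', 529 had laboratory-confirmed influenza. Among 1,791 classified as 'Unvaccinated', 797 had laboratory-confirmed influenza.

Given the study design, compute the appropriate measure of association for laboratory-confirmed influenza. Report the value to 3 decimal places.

0.379

From the description: a = 529, b = 1739, c = 797, d = 994.
This is a nested case-control study: participants were sampled on outcome status, so risks in the source population cannot be estimated directly — relative risk is not valid here. The odds ratio is the appropriate measure.
OR = (a·d)/(b·c) = (529 × 994) / (1739 × 797) = 525826 / 1385983 = 0.37939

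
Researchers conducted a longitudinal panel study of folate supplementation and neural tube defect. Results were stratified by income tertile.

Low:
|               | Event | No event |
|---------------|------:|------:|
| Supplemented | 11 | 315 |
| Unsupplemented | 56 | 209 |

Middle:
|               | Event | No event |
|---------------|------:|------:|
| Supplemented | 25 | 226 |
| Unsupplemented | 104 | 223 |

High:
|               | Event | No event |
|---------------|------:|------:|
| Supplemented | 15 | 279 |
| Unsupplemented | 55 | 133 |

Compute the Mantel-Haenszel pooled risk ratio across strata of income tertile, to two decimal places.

RR_MH = Σ(aᵢ·n₀ᵢ/nᵢ) / Σ(cᵢ·n₁ᵢ/nᵢ), with n₁ᵢ = aᵢ+bᵢ (exposed), n₀ᵢ = cᵢ+dᵢ (unexposed), nᵢ = n₁ᵢ+n₀ᵢ.
Stratum 1 (Low): n₁ = 326, n₀ = 265, n = 591; a·n₀/n = 11·265/591 = 4.9323; c·n₁/n = 56·326/591 = 30.8900
Stratum 2 (Middle): n₁ = 251, n₀ = 327, n = 578; a·n₀/n = 25·327/578 = 14.1436; c·n₁/n = 104·251/578 = 45.1626
Stratum 3 (High): n₁ = 294, n₀ = 188, n = 482; a·n₀/n = 15·188/482 = 5.8506; c·n₁/n = 55·294/482 = 33.5477
RR_MH = (4.9323 + 14.1436 + 5.8506) / (30.8900 + 45.1626 + 33.5477) = 24.9265 / 109.6004 = 0.22743

0.23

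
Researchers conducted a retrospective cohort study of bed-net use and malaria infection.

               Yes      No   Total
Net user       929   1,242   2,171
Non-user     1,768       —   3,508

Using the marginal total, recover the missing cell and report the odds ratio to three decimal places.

The missing cell is in the unexposed row: 3508 − 1768 = 1740.
So a = 929, b = 1242, c = 1768, d = 1740.
OR = (a·d)/(b·c) = (929 × 1740) / (1242 × 1768) = 1616460 / 2195856 = 0.73614

0.736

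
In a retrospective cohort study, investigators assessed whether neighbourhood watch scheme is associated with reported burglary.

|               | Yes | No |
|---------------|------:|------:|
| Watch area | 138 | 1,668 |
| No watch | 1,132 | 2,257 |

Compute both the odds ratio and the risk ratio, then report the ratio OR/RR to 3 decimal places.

Cells: a = 138, b = 1668, c = 1132, d = 2257.
OR = (138·2257)/(1668·1132) = 311466/1888176 = 0.16496
Risk in exposed = 138/1806 = 0.07641; risk in unexposed = 1132/3389 = 0.33402; RR = 0.22876
OR/RR = 0.16496 / 0.22876 = 0.72108
The outcome is not rare, so the OR lies further from 1 than the RR.

0.721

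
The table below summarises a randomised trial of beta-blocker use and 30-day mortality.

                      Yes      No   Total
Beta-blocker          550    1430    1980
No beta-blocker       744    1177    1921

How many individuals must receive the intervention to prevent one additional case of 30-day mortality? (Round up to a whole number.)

10

Risk in treated group = 550/1980 = 0.27778; risk in control = 744/1921 = 0.38730.
Absolute risk reduction = 0.38730 − 0.27778 = 0.10952
NNT = 1 / ARR = 1 / 0.10952 = 9.131 → round up → 10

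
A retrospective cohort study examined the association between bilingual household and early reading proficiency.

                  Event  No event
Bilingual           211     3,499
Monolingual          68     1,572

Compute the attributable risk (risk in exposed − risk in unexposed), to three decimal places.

0.015

Cells: a = 211, b = 3499, c = 68, d = 1572.
Risk in exposed = 211/3710 = 0.056873; risk in unexposed = 68/1640 = 0.041463.
Risk difference = 0.056873 − 0.041463 = 0.015410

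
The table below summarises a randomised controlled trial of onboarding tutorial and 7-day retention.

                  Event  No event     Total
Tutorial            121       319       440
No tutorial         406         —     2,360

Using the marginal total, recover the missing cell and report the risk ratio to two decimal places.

The missing cell is in the unexposed row: 2360 − 406 = 1954.
So a = 121, b = 319, c = 406, d = 1954.
RR = [a/(a+b)] / [c/(c+d)] = (121/440) / (406/2360) = 0.27500/0.17203 = 1.59852

1.60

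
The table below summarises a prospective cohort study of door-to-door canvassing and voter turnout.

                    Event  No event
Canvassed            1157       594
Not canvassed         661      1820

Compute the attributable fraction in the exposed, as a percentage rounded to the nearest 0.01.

59.68

Cells: a = 1157, b = 594, c = 661, d = 1820.
Risk in exposed = 1157/1751 = 0.66077; risk in unexposed = 661/2481 = 0.26642.
RR = 0.66077/0.26642 = 2.48012
AR% = (RR − 1)/RR × 100 = (2.48012 − 1)/2.48012 × 100 = 59.6794%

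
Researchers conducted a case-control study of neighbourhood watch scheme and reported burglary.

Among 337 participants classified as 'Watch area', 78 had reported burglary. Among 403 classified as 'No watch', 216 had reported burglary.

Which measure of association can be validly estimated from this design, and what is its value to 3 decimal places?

From the description: a = 78, b = 259, c = 216, d = 187.
This is a case-control study: participants were sampled on outcome status, so risks in the source population cannot be estimated directly — relative risk is not valid here. The odds ratio is the appropriate measure.
OR = (a·d)/(b·c) = (78 × 187) / (259 × 216) = 14586 / 55944 = 0.26073

0.261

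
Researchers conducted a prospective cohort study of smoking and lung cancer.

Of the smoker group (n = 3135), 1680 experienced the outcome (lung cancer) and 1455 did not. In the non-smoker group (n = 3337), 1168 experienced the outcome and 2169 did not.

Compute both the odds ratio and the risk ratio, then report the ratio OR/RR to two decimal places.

1.40

From the description: a = 1680, b = 1455, c = 1168, d = 2169.
OR = (1680·2169)/(1455·1168) = 3643920/1699440 = 2.14419
Risk in exposed = 1680/3135 = 0.53589; risk in unexposed = 1168/3337 = 0.35001; RR = 1.53103
OR/RR = 2.14419 / 1.53103 = 1.40048
The outcome is not rare, so the OR lies further from 1 than the RR.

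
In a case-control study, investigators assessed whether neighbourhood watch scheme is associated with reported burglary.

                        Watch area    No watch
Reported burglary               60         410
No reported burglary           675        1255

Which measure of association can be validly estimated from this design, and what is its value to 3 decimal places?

Reading the table with exposure as columns: a = 60 (Watch area, case), b = 675 (Watch area, non-case), c = 410 (No watch, case), d = 1255.
This is a case-control study: participants were sampled on outcome status, so risks in the source population cannot be estimated directly — relative risk is not valid here. The odds ratio is the appropriate measure.
OR = (a·d)/(b·c) = (60 × 1255) / (675 × 410) = 75300 / 276750 = 0.27209

0.272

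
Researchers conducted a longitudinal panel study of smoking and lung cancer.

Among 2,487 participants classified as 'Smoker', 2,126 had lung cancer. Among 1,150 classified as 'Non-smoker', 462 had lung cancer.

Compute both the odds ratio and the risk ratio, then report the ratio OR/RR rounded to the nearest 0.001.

4.122

From the description: a = 2126, b = 361, c = 462, d = 688.
OR = (2126·688)/(361·462) = 1462688/166782 = 8.77006
Risk in exposed = 2126/2487 = 0.85485; risk in unexposed = 462/1150 = 0.40174; RR = 2.12786
OR/RR = 8.77006 / 2.12786 = 4.12154
The outcome is not rare, so the OR lies further from 1 than the RR.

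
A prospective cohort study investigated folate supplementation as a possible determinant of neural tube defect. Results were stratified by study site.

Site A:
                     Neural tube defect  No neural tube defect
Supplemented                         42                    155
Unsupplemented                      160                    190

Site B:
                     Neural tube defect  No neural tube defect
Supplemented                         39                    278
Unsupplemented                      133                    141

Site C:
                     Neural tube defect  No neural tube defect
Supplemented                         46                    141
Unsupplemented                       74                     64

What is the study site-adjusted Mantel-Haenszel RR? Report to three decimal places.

0.376

RR_MH = Σ(aᵢ·n₀ᵢ/nᵢ) / Σ(cᵢ·n₁ᵢ/nᵢ), with n₁ᵢ = aᵢ+bᵢ (exposed), n₀ᵢ = cᵢ+dᵢ (unexposed), nᵢ = n₁ᵢ+n₀ᵢ.
Stratum 1 (Site A): n₁ = 197, n₀ = 350, n = 547; a·n₀/n = 42·350/547 = 26.8739; c·n₁/n = 160·197/547 = 57.6234
Stratum 2 (Site B): n₁ = 317, n₀ = 274, n = 591; a·n₀/n = 39·274/591 = 18.0812; c·n₁/n = 133·317/591 = 71.3384
Stratum 3 (Site C): n₁ = 187, n₀ = 138, n = 325; a·n₀/n = 46·138/325 = 19.5323; c·n₁/n = 74·187/325 = 42.5785
RR_MH = (26.8739 + 18.0812 + 19.5323) / (57.6234 + 71.3384 + 42.5785) = 64.4874 / 171.5403 = 0.37593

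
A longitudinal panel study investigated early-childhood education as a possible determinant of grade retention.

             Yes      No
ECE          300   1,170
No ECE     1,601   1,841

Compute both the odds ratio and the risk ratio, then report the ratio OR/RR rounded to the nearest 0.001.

Cells: a = 300, b = 1170, c = 1601, d = 1841.
OR = (300·1841)/(1170·1601) = 552300/1873170 = 0.29485
Risk in exposed = 300/1470 = 0.20408; risk in unexposed = 1601/3442 = 0.46514; RR = 0.43876
OR/RR = 0.29485 / 0.43876 = 0.67201
The outcome is not rare, so the OR lies further from 1 than the RR.

0.672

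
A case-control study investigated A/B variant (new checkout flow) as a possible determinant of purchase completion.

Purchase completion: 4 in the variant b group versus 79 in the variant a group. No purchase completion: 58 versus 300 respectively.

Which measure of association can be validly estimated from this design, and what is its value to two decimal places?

0.26

From the description: a = 4, b = 58, c = 79, d = 300.
This is a case-control study: participants were sampled on outcome status, so risks in the source population cannot be estimated directly — relative risk is not valid here. The odds ratio is the appropriate measure.
OR = (a·d)/(b·c) = (4 × 300) / (58 × 79) = 1200 / 4582 = 0.26189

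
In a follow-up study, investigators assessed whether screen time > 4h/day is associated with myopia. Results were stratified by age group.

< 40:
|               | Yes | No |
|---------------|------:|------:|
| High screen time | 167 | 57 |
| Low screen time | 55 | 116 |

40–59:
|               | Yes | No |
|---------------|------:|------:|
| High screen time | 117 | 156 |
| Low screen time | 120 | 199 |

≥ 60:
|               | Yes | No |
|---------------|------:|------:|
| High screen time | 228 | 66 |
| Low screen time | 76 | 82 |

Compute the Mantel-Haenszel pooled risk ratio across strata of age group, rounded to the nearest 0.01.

RR_MH = Σ(aᵢ·n₀ᵢ/nᵢ) / Σ(cᵢ·n₁ᵢ/nᵢ), with n₁ᵢ = aᵢ+bᵢ (exposed), n₀ᵢ = cᵢ+dᵢ (unexposed), nᵢ = n₁ᵢ+n₀ᵢ.
Stratum 1 (< 40): n₁ = 224, n₀ = 171, n = 395; a·n₀/n = 167·171/395 = 72.2962; c·n₁/n = 55·224/395 = 31.1899
Stratum 2 (40–59): n₁ = 273, n₀ = 319, n = 592; a·n₀/n = 117·319/592 = 63.0456; c·n₁/n = 120·273/592 = 55.3378
Stratum 3 (≥ 60): n₁ = 294, n₀ = 158, n = 452; a·n₀/n = 228·158/452 = 79.6991; c·n₁/n = 76·294/452 = 49.4336
RR_MH = (72.2962 + 63.0456 + 79.6991) / (31.1899 + 55.3378 + 49.4336) = 215.0409 / 135.9613 = 1.58163

1.58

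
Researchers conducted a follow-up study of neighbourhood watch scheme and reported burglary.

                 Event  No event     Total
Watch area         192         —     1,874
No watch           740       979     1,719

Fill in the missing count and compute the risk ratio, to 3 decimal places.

0.238

The missing cell is in the exposed row: 1874 − 192 = 1682.
So a = 192, b = 1682, c = 740, d = 979.
RR = [a/(a+b)] / [c/(c+d)] = (192/1874) / (740/1719) = 0.10245/0.43048 = 0.23800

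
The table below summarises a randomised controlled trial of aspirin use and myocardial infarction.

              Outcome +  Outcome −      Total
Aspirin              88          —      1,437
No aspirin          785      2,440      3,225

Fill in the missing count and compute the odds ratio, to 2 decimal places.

The missing cell is in the exposed row: 1437 − 88 = 1349.
So a = 88, b = 1349, c = 785, d = 2440.
OR = (a·d)/(b·c) = (88 × 2440) / (1349 × 785) = 214720 / 1058965 = 0.20276

0.20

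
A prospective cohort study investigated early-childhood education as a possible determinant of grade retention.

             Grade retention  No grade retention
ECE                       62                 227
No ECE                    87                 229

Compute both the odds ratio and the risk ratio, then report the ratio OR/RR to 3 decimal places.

Cells: a = 62, b = 227, c = 87, d = 229.
OR = (62·229)/(227·87) = 14198/19749 = 0.71892
Risk in exposed = 62/289 = 0.21453; risk in unexposed = 87/316 = 0.27532; RR = 0.77922
OR/RR = 0.71892 / 0.77922 = 0.92261
The outcome is not rare, so the OR lies further from 1 than the RR.

0.923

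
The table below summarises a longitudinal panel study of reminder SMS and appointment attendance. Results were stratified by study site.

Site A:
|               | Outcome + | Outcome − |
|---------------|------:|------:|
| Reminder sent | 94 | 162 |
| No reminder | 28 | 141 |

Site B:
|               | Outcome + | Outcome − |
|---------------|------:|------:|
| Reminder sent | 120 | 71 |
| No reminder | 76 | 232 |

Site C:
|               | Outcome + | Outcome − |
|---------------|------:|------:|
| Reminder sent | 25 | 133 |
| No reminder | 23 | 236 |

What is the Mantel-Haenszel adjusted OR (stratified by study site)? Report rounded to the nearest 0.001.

OR_MH = Σ(aᵢdᵢ/nᵢ) / Σ(bᵢcᵢ/nᵢ), where nᵢ is the stratum total.
Stratum 1 (Site A): n = 425; a·d/n = 94·141/425 = 31.1859; b·c/n = 162·28/425 = 10.6729
Stratum 2 (Site B): n = 499; a·d/n = 120·232/499 = 55.7916; b·c/n = 71·76/499 = 10.8136
Stratum 3 (Site C): n = 417; a·d/n = 25·236/417 = 14.1487; b·c/n = 133·23/417 = 7.3357
OR_MH = (31.1859 + 55.7916 + 14.1487) / (10.6729 + 10.8136 + 7.3357) = 101.1261 / 28.8223 = 3.50861

3.509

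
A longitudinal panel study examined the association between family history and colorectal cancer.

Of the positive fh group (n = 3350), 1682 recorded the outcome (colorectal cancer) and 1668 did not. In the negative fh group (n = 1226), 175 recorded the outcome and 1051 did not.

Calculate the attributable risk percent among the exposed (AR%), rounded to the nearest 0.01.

From the description: a = 1682, b = 1668, c = 175, d = 1051.
Risk in exposed = 1682/3350 = 0.50209; risk in unexposed = 175/1226 = 0.14274.
RR = 0.50209/0.14274 = 3.51750
AR% = (RR − 1)/RR × 100 = (3.51750 − 1)/3.51750 × 100 = 71.5707%

71.57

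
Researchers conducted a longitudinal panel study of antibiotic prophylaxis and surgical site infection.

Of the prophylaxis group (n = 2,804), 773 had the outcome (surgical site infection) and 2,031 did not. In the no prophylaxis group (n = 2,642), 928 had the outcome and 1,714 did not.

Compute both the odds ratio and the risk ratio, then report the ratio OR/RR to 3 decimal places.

From the description: a = 773, b = 2031, c = 928, d = 1714.
OR = (773·1714)/(2031·928) = 1324922/1884768 = 0.70296
Risk in exposed = 773/2804 = 0.27568; risk in unexposed = 928/2642 = 0.35125; RR = 0.78485
OR/RR = 0.70296 / 0.78485 = 0.89567
The outcome is not rare, so the OR lies further from 1 than the RR.

0.896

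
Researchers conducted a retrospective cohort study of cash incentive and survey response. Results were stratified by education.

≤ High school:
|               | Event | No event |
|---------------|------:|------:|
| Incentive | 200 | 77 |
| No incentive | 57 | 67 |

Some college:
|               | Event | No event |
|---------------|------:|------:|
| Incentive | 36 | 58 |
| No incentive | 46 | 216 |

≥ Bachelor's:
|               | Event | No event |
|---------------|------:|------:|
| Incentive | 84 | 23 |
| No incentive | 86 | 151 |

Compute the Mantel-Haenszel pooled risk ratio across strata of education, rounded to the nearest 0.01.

RR_MH = Σ(aᵢ·n₀ᵢ/nᵢ) / Σ(cᵢ·n₁ᵢ/nᵢ), with n₁ᵢ = aᵢ+bᵢ (exposed), n₀ᵢ = cᵢ+dᵢ (unexposed), nᵢ = n₁ᵢ+n₀ᵢ.
Stratum 1 (≤ High school): n₁ = 277, n₀ = 124, n = 401; a·n₀/n = 200·124/401 = 61.8454; c·n₁/n = 57·277/401 = 39.3741
Stratum 2 (Some college): n₁ = 94, n₀ = 262, n = 356; a·n₀/n = 36·262/356 = 26.4944; c·n₁/n = 46·94/356 = 12.1461
Stratum 3 (≥ Bachelor's): n₁ = 107, n₀ = 237, n = 344; a·n₀/n = 84·237/344 = 57.8721; c·n₁/n = 86·107/344 = 26.7500
RR_MH = (61.8454 + 26.4944 + 57.8721) / (39.3741 + 12.1461 + 26.7500) = 146.2119 / 78.2701 = 1.86804

1.87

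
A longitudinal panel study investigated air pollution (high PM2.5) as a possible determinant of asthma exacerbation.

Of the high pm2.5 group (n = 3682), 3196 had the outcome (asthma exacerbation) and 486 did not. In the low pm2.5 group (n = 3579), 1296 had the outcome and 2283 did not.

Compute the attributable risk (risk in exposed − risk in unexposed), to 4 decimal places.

0.5059

From the description: a = 3196, b = 486, c = 1296, d = 2283.
Risk in exposed = 3196/3682 = 0.868007; risk in unexposed = 1296/3579 = 0.362112.
Risk difference = 0.868007 − 0.362112 = 0.505894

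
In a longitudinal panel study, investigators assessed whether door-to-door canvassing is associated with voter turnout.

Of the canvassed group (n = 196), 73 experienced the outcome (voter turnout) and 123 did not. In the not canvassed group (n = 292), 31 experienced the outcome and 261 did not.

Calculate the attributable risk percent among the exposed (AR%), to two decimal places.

71.50

From the description: a = 73, b = 123, c = 31, d = 261.
Risk in exposed = 73/196 = 0.37245; risk in unexposed = 31/292 = 0.10616.
RR = 0.37245/0.10616 = 3.50823
AR% = (RR − 1)/RR × 100 = (3.50823 − 1)/3.50823 × 100 = 71.4956%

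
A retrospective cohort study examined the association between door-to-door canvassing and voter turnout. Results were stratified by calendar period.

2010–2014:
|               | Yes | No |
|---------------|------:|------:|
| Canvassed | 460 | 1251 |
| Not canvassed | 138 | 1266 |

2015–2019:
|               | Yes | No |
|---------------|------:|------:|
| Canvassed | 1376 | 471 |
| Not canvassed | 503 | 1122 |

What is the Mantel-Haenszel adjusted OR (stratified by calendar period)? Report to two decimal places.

5.11

OR_MH = Σ(aᵢdᵢ/nᵢ) / Σ(bᵢcᵢ/nᵢ), where nᵢ is the stratum total.
Stratum 1 (2010–2014): n = 3115; a·d/n = 460·1266/3115 = 186.9535; b·c/n = 1251·138/3115 = 55.4215
Stratum 2 (2015–2019): n = 3472; a·d/n = 1376·1122/3472 = 444.6636; b·c/n = 471·503/3472 = 68.2353
OR_MH = (186.9535 + 444.6636) / (55.4215 + 68.2353) = 631.6170 / 123.6568 = 5.10782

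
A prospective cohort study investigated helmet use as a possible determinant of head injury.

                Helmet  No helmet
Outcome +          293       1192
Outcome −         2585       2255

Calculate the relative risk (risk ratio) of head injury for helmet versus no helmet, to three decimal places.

Reading the table with exposure as columns: a = 293 (Helmet, case), b = 2585 (Helmet, non-case), c = 1192 (No helmet, case), d = 2255.
Risk in exposed = 293/2878 = 0.10181; risk in unexposed = 1192/3447 = 0.34581.
RR = 0.10181 / 0.34581 = 0.29440
The risk is 71% lower among the exposed than among the unexposed.

0.294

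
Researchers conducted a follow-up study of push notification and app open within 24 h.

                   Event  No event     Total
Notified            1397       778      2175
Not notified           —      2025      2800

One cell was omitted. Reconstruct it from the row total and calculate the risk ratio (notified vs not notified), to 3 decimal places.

2.321

The missing cell is in the unexposed row: 2800 − 2025 = 775.
So a = 1397, b = 778, c = 775, d = 2025.
RR = [a/(a+b)] / [c/(c+d)] = (1397/2175) / (775/2800) = 0.64230/0.27679 = 2.32056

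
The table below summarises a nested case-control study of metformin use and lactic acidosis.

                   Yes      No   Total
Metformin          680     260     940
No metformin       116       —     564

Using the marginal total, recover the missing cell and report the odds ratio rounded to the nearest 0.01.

The missing cell is in the unexposed row: 564 − 116 = 448.
So a = 680, b = 260, c = 116, d = 448.
OR = (a·d)/(b·c) = (680 × 448) / (260 × 116) = 304640 / 30160 = 10.10080

10.10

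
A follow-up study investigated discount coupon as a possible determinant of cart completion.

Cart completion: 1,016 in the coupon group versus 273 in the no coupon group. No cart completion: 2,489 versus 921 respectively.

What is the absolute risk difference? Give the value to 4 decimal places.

From the description: a = 1016, b = 2489, c = 273, d = 921.
Risk in exposed = 1016/3505 = 0.289872; risk in unexposed = 273/1194 = 0.228643.
Risk difference = 0.289872 − 0.228643 = 0.061228

0.0612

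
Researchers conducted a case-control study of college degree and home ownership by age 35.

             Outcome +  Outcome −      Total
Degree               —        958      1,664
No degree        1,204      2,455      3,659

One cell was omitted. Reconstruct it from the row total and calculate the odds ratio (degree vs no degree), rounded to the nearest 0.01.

1.50

The missing cell is in the exposed row: 1664 − 958 = 706.
So a = 706, b = 958, c = 1204, d = 2455.
OR = (a·d)/(b·c) = (706 × 2455) / (958 × 1204) = 1733230 / 1153432 = 1.50267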